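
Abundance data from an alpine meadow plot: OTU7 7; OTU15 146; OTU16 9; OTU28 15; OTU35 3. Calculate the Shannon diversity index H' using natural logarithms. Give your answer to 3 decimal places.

Total N = 7+146+9+15+3 = 180, so the proportions are 0.03889, 0.81111, 0.05, 0.08333, 0.01667 (working shown to 5 dp, full precision carried).
Each pᵢ ln pᵢ term: 0.03889×(-3.24705)=-0.12627, 0.81111×(-0.20935)=-0.16981, 0.05×(-2.99573)=-0.14979, 0.08333×(-2.48491)=-0.20708, 0.01667×(-4.09434)=-0.06824.
Sum = -0.72118, so H' = 0.721.

0.721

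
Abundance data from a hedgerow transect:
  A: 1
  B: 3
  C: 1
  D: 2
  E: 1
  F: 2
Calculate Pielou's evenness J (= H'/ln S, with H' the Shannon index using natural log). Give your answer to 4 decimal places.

Total N = 1+3+1+2+1+2 = 10, so the proportions are 0.1, 0.3, 0.1, 0.2, 0.1, 0.2 (working shown to 6 dp, full precision carried).
H' = −Σ pᵢ ln pᵢ = −((-0.230259) + (-0.361192) + (-0.230259) + (-0.321888) + (-0.230259) + (-0.321888)) = 1.695743.
With S = 6 species, ln S = 1.791759, so J = 1.695743/1.791759 = 0.946412, i.e. 0.9464 to 4 decimal places.

0.9464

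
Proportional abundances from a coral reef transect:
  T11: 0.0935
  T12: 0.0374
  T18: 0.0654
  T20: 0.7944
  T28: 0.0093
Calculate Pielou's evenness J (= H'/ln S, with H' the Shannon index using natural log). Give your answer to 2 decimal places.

0.47

H' = −Σ pᵢ ln pᵢ = −((-0.2216) + (-0.1229) + (-0.1784) + (-0.1828) + (-0.0435)) = 0.7492 (working shown to 4 dp, full precision carried).
With S = 5 species, ln S = 1.6094, so J = 0.7492/1.6094 = 0.4655, i.e. 0.47 to 2 decimal places.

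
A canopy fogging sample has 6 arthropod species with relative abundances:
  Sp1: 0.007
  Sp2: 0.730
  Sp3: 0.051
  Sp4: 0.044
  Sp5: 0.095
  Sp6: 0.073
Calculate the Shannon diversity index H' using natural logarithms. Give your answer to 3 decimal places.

0.968

Each pᵢ ln pᵢ term (working shown to 5 dp, full precision carried): 0.007×(-4.96185)=-0.03473, 0.73×(-0.31471)=-0.22974, 0.051×(-2.97593)=-0.15177, 0.044×(-3.12357)=-0.13744, 0.095×(-2.35388)=-0.22362, 0.073×(-2.61730)=-0.19106.
Sum = -0.96836, so H' = 0.968.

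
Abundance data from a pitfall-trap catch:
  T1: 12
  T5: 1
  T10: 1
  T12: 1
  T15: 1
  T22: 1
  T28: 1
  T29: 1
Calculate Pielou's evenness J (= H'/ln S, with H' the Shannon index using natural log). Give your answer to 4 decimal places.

0.6612

Total N = 12+1+1+1+1+1+1+1 = 19, so the proportions are 0.631579, 0.052632, 0.052632, 0.052632, 0.052632, 0.052632, 0.052632, 0.052632 (working shown to 6 dp, full precision carried).
H' = −Σ pᵢ ln pᵢ = −((-0.290231) + (-0.154970) + (-0.154970) + (-0.154970) + (-0.154970) + (-0.154970) + (-0.154970) + (-0.154970)) = 1.375024.
With S = 8 species, ln S = 2.079442, so J = 1.375024/2.079442 = 0.661247, i.e. 0.6612 to 4 decimal places.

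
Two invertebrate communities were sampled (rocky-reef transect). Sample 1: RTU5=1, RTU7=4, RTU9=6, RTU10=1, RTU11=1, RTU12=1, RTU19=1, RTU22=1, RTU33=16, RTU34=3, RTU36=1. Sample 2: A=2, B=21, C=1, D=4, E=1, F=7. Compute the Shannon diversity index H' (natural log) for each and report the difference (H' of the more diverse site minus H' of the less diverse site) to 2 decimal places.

0.57

Sample 1: N=36, proportions 0.0278, 0.1111, 0.1667, 0.0278, 0.0278, 0.0278, 0.0278, 0.0278, 0.4444, 0.0833, 0.0278, giving H' = 1.8070 (working shown to 4 dp, full precision carried).
Sample 2: N=36, proportions 0.0556, 0.5833, 0.0278, 0.1111, 0.0278, 0.1944, giving H' = 1.2366.
Difference = |1.8070 − 1.2366| = 0.5704, i.e. 0.57 to 2 decimal places.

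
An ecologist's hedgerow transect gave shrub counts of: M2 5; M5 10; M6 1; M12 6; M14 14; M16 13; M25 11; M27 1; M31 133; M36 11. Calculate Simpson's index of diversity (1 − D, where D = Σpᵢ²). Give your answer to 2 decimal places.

0.56

Total N = 5+10+1+6+14+13+11+1+133+11 = 205, so the proportions are 0.0244, 0.0488, 0.0049, 0.0293, 0.0683, 0.0634, 0.0537, 0.0049, 0.6488, 0.0537 (working shown to 4 dp, full precision carried).
D = 0.0244² + 0.0488² + 0.0049² + 0.0293² + 0.0683² + 0.0634² + 0.0537² + 0.0049² + 0.6488² + 0.0537² = 0.0006 + 0.0024 + 0.0000 + 0.0009 + 0.0047 + 0.0040 + 0.0029 + 0.0000 + 0.4209 + 0.0029 = 0.4392.
So 1 − D = 0.5608, i.e. 0.56 to 2 decimal places.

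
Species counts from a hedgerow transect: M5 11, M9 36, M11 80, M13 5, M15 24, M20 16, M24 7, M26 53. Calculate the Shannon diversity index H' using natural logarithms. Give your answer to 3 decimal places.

1.746

Total N = 11+36+80+5+24+16+7+53 = 232, so the proportions are 0.04741, 0.15517, 0.34483, 0.02155, 0.10345, 0.06897, 0.03017, 0.22845 (working shown to 5 dp, full precision carried).
Each pᵢ ln pᵢ term: 0.04741×(-3.04884)=-0.14456, 0.15517×(-1.86322)=-0.28912, 0.34483×(-1.06471)=-0.36714, 0.02155×(-3.83730)=-0.08270, 0.10345×(-2.26868)=-0.23469, 0.06897×(-2.67415)=-0.18442, 0.03017×(-3.50083)=-0.10563, 0.22845×(-1.47645)=-0.33729.
Sum = -1.74555, so H' = 1.746.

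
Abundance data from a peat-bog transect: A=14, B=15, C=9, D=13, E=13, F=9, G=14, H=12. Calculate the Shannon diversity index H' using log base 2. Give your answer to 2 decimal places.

Total N = 14+15+9+13+13+9+14+12 = 99, so the proportions are 0.1414, 0.1515, 0.0909, 0.1313, 0.1313, 0.0909, 0.1414, 0.1212 (working shown to 4 dp, full precision carried).
Each pᵢ log₂ pᵢ term: 0.1414×(-2.8220)=-0.3991, 0.1515×(-2.7225)=-0.4125, 0.0909×(-3.4594)=-0.3145, 0.1313×(-2.9289)=-0.3846, 0.1313×(-2.9289)=-0.3846, 0.0909×(-3.4594)=-0.3145, 0.1414×(-2.8220)=-0.3991, 0.1212×(-3.0444)=-0.3690.
Sum = -2.9779, so H' = 2.98.

2.98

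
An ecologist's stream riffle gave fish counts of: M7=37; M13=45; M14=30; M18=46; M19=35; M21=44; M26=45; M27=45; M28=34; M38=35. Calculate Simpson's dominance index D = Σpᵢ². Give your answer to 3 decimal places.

0.102

Total N = 37+45+30+46+35+44+45+45+34+35 = 396, so the proportions are 0.09343, 0.11364, 0.07576, 0.11616, 0.08838, 0.11111, 0.11364, 0.11364, 0.08586, 0.08838 (working shown to 5 dp, full precision carried).
D = 0.09343² + 0.11364² + 0.07576² + 0.11616² + 0.08838² + 0.11111² + 0.11364² + 0.11364² + 0.08586² + 0.08838² = 0.00873 + 0.01291 + 0.00574 + 0.01349 + 0.00781 + 0.01235 + 0.01291 + 0.01291 + 0.00737 + 0.00781 = 0.10204.
To 3 decimal places, D = 0.102.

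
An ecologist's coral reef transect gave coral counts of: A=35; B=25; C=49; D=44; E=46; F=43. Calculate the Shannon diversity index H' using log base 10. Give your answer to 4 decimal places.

0.7687

Total N = 35+25+49+44+46+43 = 242, so the proportions are 0.144628, 0.103306, 0.202479, 0.181818, 0.190083, 0.177686 (working shown to 6 dp, full precision carried).
Each pᵢ log₁₀ pᵢ term: 0.144628×(-0.839747)=-0.121451, 0.103306×(-0.985875)=-0.101847, 0.202479×(-0.693619)=-0.140444, 0.181818×(-0.740363)=-0.134611, 0.190083×(-0.721058)=-0.137061, 0.177686×(-0.750347)=-0.133326.
Sum = -0.768739, so H' = 0.7687.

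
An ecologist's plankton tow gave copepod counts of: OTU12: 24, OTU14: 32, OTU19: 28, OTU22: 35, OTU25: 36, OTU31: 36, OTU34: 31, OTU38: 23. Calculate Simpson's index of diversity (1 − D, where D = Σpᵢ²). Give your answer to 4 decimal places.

Total N = 24+32+28+35+36+36+31+23 = 245, so the proportions are 0.097959, 0.130612, 0.114286, 0.142857, 0.146939, 0.146939, 0.126531, 0.093878 (working shown to 6 dp, full precision carried).
D = 0.097959² + 0.130612² + 0.114286² + 0.142857² + 0.146939² + 0.146939² + 0.126531² + 0.093878² = 0.009596 + 0.017060 + 0.013061 + 0.020408 + 0.021591 + 0.021591 + 0.016010 + 0.008813 = 0.128130.
So 1 − D = 0.871870, i.e. 0.8719 to 4 decimal places.

0.8719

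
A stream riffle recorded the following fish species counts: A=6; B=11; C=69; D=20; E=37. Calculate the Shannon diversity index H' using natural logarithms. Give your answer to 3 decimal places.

1.307

Total N = 6+11+69+20+37 = 143, so the proportions are 0.04196, 0.07692, 0.48252, 0.13986, 0.25874 (working shown to 5 dp, full precision carried).
Each pᵢ ln pᵢ term: 0.04196×(-3.17109)=-0.13305, 0.07692×(-2.56495)=-0.19730, 0.48252×(-0.72874)=-0.35163, 0.13986×(-1.96711)=-0.27512, 0.25874×(-1.35193)=-0.34980.
Sum = -1.30691, so H' = 1.307.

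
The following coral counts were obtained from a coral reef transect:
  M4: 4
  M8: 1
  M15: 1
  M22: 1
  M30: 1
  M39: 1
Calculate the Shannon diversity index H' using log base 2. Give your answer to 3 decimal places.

Total N = 4+1+1+1+1+1 = 9, so the proportions are 0.44444, 0.11111, 0.11111, 0.11111, 0.11111, 0.11111 (working shown to 5 dp, full precision carried).
Each pᵢ log₂ pᵢ term: 0.44444×(-1.16993)=-0.51997, 0.11111×(-3.16993)=-0.35221, 0.11111×(-3.16993)=-0.35221, 0.11111×(-3.16993)=-0.35221, 0.11111×(-3.16993)=-0.35221, 0.11111×(-3.16993)=-0.35221.
Sum = -2.28104, so H' = 2.281.

2.281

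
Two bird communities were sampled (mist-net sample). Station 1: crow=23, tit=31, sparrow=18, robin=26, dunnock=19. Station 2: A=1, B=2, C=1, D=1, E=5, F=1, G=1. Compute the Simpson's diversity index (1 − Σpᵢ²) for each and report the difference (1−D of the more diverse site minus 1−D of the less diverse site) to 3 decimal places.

0.028

Station 1: N=117, proportions 0.19658, 0.26496, 0.15385, 0.22222, 0.16239, giving 1−D = 0.79173 (working shown to 5 dp, full precision carried).
Station 2: N=12, proportions 0.08333, 0.16667, 0.08333, 0.08333, 0.41667, 0.08333, 0.08333, giving 1−D = 0.76389.
Difference = |0.79173 − 0.76389| = 0.02784, i.e. 0.028 to 3 decimal places.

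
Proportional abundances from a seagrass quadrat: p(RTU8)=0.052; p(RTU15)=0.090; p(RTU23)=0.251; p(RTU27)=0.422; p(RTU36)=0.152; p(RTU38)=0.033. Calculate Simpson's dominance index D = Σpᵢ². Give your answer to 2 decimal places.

D = 0.052² + 0.09² + 0.251² + 0.422² + 0.152² + 0.033² = 0.0027 + 0.0081 + 0.0630 + 0.1781 + 0.0231 + 0.0011 = 0.2761 (working shown to 4 dp, full precision carried).
To 2 decimal places, D = 0.28.

0.28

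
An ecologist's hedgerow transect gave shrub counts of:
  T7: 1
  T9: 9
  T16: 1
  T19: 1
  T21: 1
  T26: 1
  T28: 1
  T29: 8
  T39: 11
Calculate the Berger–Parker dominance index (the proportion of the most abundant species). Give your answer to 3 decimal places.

0.324

Total N = 1+9+1+1+1+1+1+8+11 = 34, so the proportions are 0.02941, 0.26471, 0.02941, 0.02941, 0.02941, 0.02941, 0.02941, 0.23529, 0.32353 (working shown to 5 dp, full precision carried).
The largest proportion is 0.32353, i.e. d = 0.324 to 3 decimal places.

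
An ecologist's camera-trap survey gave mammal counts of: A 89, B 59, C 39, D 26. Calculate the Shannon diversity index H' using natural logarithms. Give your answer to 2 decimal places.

Total N = 89+59+39+26 = 213, so the proportions are 0.4178, 0.277, 0.1831, 0.1221 (working shown to 4 dp, full precision carried).
Each pᵢ ln pᵢ term: 0.4178×(-0.8727)=-0.3646, 0.277×(-1.2838)=-0.3556, 0.1831×(-1.6977)=-0.3109, 0.1221×(-2.1032)=-0.2567.
Sum = -1.2878, so H' = 1.29.

1.29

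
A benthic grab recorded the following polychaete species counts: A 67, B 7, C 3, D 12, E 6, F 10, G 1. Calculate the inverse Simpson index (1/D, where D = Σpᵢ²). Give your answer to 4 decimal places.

2.3273

Total N = 67+7+3+12+6+10+1 = 106, so the proportions are 0.6320755, 0.0660377, 0.0283019, 0.1132075, 0.0566038, 0.0943396, 0.009434 (working shown to 7 dp, full precision carried).
D = 0.6320755² + 0.0660377² + 0.0283019² + 0.1132075² + 0.0566038² + 0.0943396² + 0.009434² = 0.3995194 + 0.0043610 + 0.0008010 + 0.0128159 + 0.0032040 + 0.0089000 + 0.0000890 = 0.4296903.
So 1/D = 2.327258, i.e. 2.3273 to 4 decimal places.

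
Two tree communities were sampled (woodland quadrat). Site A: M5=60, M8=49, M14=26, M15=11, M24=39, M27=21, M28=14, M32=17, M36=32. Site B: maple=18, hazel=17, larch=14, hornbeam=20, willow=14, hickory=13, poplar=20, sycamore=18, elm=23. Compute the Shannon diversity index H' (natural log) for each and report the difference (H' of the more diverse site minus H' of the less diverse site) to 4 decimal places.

Site A: N=269, proportions 0.223048327, 0.182156134, 0.096654275, 0.040892193, 0.144981413, 0.078066914, 0.05204461, 0.063197026, 0.118959108, giving H' = 2.062086547 (working shown to 9 dp, full precision carried).
Site B: N=157, proportions 0.114649682, 0.108280255, 0.089171975, 0.127388535, 0.089171975, 0.082802548, 0.127388535, 0.114649682, 0.146496815, giving H' = 2.181076284.
Difference = |2.062086547 − 2.181076284| = 0.118989737, i.e. 0.1190 to 4 decimal places.

0.1190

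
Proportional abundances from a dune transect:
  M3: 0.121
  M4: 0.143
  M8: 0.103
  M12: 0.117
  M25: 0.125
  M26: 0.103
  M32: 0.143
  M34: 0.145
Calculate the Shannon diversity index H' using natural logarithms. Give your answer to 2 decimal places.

Each pᵢ ln pᵢ term (working shown to 4 dp, full precision carried): 0.121×(-2.1120)=-0.2555, 0.143×(-1.9449)=-0.2781, 0.103×(-2.2730)=-0.2341, 0.117×(-2.1456)=-0.2510, 0.125×(-2.0794)=-0.2599, 0.103×(-2.2730)=-0.2341, 0.143×(-1.9449)=-0.2781, 0.145×(-1.9310)=-0.2800.
Sum = -2.0710, so H' = 2.07.

2.07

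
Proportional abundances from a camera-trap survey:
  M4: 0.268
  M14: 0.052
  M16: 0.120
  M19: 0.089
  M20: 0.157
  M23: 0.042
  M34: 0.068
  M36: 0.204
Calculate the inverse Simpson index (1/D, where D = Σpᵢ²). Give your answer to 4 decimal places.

5.8996

D = 0.268² + 0.052² + 0.12² + 0.089² + 0.157² + 0.042² + 0.068² + 0.204² = 0.07182400 + 0.00270400 + 0.01440000 + 0.00792100 + 0.02464900 + 0.00176400 + 0.00462400 + 0.04161600 = 0.16950200 (working shown to 8 dp, full precision carried).
So 1/D = 5.899635, i.e. 5.8996 to 4 decimal places.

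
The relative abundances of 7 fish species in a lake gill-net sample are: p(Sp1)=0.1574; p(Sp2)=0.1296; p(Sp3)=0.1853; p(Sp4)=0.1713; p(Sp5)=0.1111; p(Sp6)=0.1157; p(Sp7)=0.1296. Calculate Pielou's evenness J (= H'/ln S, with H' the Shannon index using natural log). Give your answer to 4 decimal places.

H' = −Σ pᵢ ln pᵢ = −((-0.291027) + (-0.264812) + (-0.312375) + (-0.302231) + (-0.244123) + (-0.249537) + (-0.264812)) = 1.928916 (working shown to 6 dp, full precision carried).
With S = 7 species, ln S = 1.945910, so J = 1.928916/1.945910 = 0.991267, i.e. 0.9913 to 4 decimal places.

0.9913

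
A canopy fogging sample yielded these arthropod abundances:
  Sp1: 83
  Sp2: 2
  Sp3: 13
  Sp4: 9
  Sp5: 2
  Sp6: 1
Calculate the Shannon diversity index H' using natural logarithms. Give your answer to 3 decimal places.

Total N = 83+2+13+9+2+1 = 110, so the proportions are 0.75455, 0.01818, 0.11818, 0.08182, 0.01818, 0.00909 (working shown to 5 dp, full precision carried).
Each pᵢ ln pᵢ term: 0.75455×(-0.28164)=-0.21251, 0.01818×(-4.00733)=-0.07286, 0.11818×(-2.13553)=-0.25238, 0.08182×(-2.50326)=-0.20481, 0.01818×(-4.00733)=-0.07286, 0.00909×(-4.70048)=-0.04273.
Sum = -0.85816, so H' = 0.858.

0.858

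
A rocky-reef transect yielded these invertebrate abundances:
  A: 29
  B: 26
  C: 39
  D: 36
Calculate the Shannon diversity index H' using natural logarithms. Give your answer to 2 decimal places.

Total N = 29+26+39+36 = 130, so the proportions are 0.2231, 0.2, 0.3, 0.2769 (working shown to 4 dp, full precision carried).
Each pᵢ ln pᵢ term: 0.2231×(-1.5002)=-0.3347, 0.2×(-1.6094)=-0.3219, 0.3×(-1.2040)=-0.3612, 0.2769×(-1.2840)=-0.3556.
Sum = -1.3733, so H' = 1.37.

1.37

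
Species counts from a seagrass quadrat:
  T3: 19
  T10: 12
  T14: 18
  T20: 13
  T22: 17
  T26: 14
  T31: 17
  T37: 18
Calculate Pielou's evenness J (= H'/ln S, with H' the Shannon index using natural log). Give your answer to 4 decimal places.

Total N = 19+12+18+13+17+14+17+18 = 128, so the proportions are 0.148438, 0.09375, 0.140625, 0.101562, 0.132812, 0.109375, 0.132812, 0.140625 (working shown to 6 dp, full precision carried).
H' = −Σ pᵢ ln pᵢ = −((-0.283158) + (-0.221918) + (-0.275858) + (-0.232282) + (-0.268124) + (-0.242044) + (-0.268124) + (-0.275858)) = 2.067366.
With S = 8 species, ln S = 2.079442, so J = 2.067366/2.079442 = 0.994193, i.e. 0.9942 to 4 decimal places.

0.9942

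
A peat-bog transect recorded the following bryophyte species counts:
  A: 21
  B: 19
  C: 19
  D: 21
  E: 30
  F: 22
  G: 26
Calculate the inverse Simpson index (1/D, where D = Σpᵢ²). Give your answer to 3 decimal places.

Total N = 21+19+19+21+30+22+26 = 158, so the proportions are 0.1329114, 0.1202532, 0.1202532, 0.1329114, 0.1898734, 0.1392405, 0.164557 (working shown to 7 dp, full precision carried).
D = 0.1329114² + 0.1202532² + 0.1202532² + 0.1329114² + 0.1898734² + 0.1392405² + 0.164557² = 0.0176654 + 0.0144608 + 0.0144608 + 0.0176654 + 0.0360519 + 0.0193879 + 0.0270790 = 0.1467714.
So 1/D = 6.81332, i.e. 6.813 to 3 decimal places.

6.813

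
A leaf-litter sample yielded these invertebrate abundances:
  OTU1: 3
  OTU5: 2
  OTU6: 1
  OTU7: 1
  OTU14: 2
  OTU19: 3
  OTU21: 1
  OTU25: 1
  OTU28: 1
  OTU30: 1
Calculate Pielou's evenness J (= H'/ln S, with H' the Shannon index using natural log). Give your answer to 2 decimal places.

Total N = 3+2+1+1+2+3+1+1+1+1 = 16, so the proportions are 0.1875, 0.125, 0.0625, 0.0625, 0.125, 0.1875, 0.0625, 0.0625, 0.0625, 0.0625 (working shown to 4 dp, full precision carried).
H' = −Σ pᵢ ln pᵢ = −((-0.3139) + (-0.2599) + (-0.1733) + (-0.1733) + (-0.2599) + (-0.3139) + (-0.1733) + (-0.1733) + (-0.1733) + (-0.1733)) = 2.1873.
With S = 10 species, ln S = 2.3026, so J = 2.1873/2.3026 = 0.9499, i.e. 0.95 to 2 decimal places.

0.95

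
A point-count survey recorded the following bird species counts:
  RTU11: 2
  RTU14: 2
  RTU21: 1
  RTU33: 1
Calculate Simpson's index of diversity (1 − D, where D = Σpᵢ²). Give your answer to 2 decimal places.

0.72

Total N = 2+2+1+1 = 6, so the proportions are 0.3333, 0.3333, 0.1667, 0.1667 (working shown to 4 dp, full precision carried).
D = 0.3333² + 0.3333² + 0.1667² + 0.1667² = 0.1111 + 0.1111 + 0.0278 + 0.0278 = 0.2778.
So 1 − D = 0.7222, i.e. 0.72 to 2 decimal places.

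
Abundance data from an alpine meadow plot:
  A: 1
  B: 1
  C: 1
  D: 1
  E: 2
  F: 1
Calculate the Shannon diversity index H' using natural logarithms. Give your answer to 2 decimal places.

1.75

Total N = 1+1+1+1+2+1 = 7, so the proportions are 0.1429, 0.1429, 0.1429, 0.1429, 0.2857, 0.1429 (working shown to 4 dp, full precision carried).
Each pᵢ ln pᵢ term: 0.1429×(-1.9459)=-0.2780, 0.1429×(-1.9459)=-0.2780, 0.1429×(-1.9459)=-0.2780, 0.1429×(-1.9459)=-0.2780, 0.2857×(-1.2528)=-0.3579, 0.1429×(-1.9459)=-0.2780.
Sum = -1.7479, so H' = 1.75.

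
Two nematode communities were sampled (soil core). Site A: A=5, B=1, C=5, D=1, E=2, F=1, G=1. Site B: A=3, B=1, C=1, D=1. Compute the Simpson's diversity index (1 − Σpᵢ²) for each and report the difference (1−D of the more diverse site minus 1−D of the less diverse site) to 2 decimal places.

Site A: N=16, proportions 0.3125, 0.0625, 0.3125, 0.0625, 0.125, 0.0625, 0.0625, giving 1−D = 0.77344 (working shown to 5 dp, full precision carried).
Site B: N=6, proportions 0.5, 0.16667, 0.16667, 0.16667, giving 1−D = 0.66667.
Difference = |0.77344 − 0.66667| = 0.10677, i.e. 0.11 to 2 decimal places.

0.11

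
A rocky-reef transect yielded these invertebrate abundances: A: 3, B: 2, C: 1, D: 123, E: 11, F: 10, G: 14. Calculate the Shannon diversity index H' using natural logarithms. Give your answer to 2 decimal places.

0.94

Total N = 3+2+1+123+11+10+14 = 164, so the proportions are 0.0183, 0.0122, 0.0061, 0.75, 0.0671, 0.061, 0.0854 (working shown to 4 dp, full precision carried).
Each pᵢ ln pᵢ term: 0.0183×(-4.0013)=-0.0732, 0.0122×(-4.4067)=-0.0537, 0.0061×(-5.0999)=-0.0311, 0.75×(-0.2877)=-0.2158, 0.0671×(-2.7020)=-0.1812, 0.061×(-2.7973)=-0.1706, 0.0854×(-2.4608)=-0.2101.
Sum = -0.9357, so H' = 0.94.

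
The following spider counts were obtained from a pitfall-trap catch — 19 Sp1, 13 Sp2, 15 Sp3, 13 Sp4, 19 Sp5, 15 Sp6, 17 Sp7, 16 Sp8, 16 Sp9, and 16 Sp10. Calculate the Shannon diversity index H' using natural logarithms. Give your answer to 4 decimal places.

2.2949

Total N = 19+13+15+13+19+15+17+16+16+16 = 159, so the proportions are 0.119497, 0.081761, 0.09434, 0.081761, 0.119497, 0.09434, 0.106918, 0.100629, 0.100629, 0.100629 (working shown to 6 dp, full precision carried).
Each pᵢ ln pᵢ term: 0.119497×(-2.124465)=-0.253867, 0.081761×(-2.503955)=-0.204726, 0.09434×(-2.360854)=-0.222722, 0.081761×(-2.503955)=-0.204726, 0.119497×(-2.124465)=-0.253867, 0.09434×(-2.360854)=-0.222722, 0.106918×(-2.235691)=-0.239036, 0.100629×(-2.296315)=-0.231076, 0.100629×(-2.296315)=-0.231076, 0.100629×(-2.296315)=-0.231076.
Sum = -2.294893, so H' = 2.2949.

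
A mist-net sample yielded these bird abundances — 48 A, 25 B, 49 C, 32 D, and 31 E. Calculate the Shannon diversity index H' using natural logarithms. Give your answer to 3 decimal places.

Total N = 48+25+49+32+31 = 185, so the proportions are 0.25946, 0.13514, 0.26486, 0.17297, 0.16757 (working shown to 5 dp, full precision carried).
Each pᵢ ln pᵢ term: 0.25946×(-1.34915)=-0.35005, 0.13514×(-2.00148)=-0.27047, 0.26486×(-1.32854)=-0.35188, 0.17297×(-1.75462)=-0.30350, 0.16757×(-1.78637)=-0.29934.
Sum = -1.57524, so H' = 1.575.

1.575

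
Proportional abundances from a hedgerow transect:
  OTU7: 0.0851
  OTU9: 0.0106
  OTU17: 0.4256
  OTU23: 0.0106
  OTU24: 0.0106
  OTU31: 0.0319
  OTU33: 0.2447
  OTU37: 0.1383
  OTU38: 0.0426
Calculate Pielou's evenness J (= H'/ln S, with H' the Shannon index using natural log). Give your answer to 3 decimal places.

H' = −Σ pᵢ ln pᵢ = −((-0.20968) + (-0.04820) + (-0.36357) + (-0.04820) + (-0.04820) + (-0.10990) + (-0.34447) + (-0.27360) + (-0.13444)) = 1.58026 (working shown to 5 dp, full precision carried).
With S = 9 species, ln S = 2.19722, so J = 1.58026/2.19722 = 0.71921, i.e. 0.719 to 3 decimal places.

0.719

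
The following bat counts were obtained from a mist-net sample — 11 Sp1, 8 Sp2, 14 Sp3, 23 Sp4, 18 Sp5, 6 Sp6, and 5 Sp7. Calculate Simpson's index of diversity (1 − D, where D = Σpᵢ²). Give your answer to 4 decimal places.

Total N = 11+8+14+23+18+6+5 = 85, so the proportions are 0.129412, 0.094118, 0.164706, 0.270588, 0.211765, 0.070588, 0.058824 (working shown to 6 dp, full precision carried).
D = 0.129412² + 0.094118² + 0.164706² + 0.270588² + 0.211765² + 0.070588² + 0.058824² = 0.016747 + 0.008858 + 0.027128 + 0.073218 + 0.044844 + 0.004983 + 0.003460 = 0.179239.
So 1 − D = 0.820761, i.e. 0.8208 to 4 decimal places.

0.8208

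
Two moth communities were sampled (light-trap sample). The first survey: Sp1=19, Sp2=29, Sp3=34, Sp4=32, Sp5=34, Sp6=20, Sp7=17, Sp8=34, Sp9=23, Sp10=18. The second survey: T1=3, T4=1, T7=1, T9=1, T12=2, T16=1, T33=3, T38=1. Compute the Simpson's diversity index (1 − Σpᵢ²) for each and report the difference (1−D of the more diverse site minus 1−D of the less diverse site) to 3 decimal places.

0.053

The first survey: N=260, proportions 0.07308, 0.11154, 0.13077, 0.12308, 0.13077, 0.07692, 0.06538, 0.13077, 0.08846, 0.06923, giving 1−D = 0.89296 (working shown to 5 dp, full precision carried).
The second survey: N=13, proportions 0.23077, 0.07692, 0.07692, 0.07692, 0.15385, 0.07692, 0.23077, 0.07692, giving 1−D = 0.84024.
Difference = |0.89296 − 0.84024| = 0.05272, i.e. 0.053 to 3 decimal places.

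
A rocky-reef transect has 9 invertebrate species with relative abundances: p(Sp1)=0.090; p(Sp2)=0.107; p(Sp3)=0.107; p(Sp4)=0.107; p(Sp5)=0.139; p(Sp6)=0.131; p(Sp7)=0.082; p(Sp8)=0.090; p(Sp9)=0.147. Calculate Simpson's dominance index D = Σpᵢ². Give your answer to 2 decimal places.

0.12

D = 0.09² + 0.107² + 0.107² + 0.107² + 0.139² + 0.131² + 0.082² + 0.09² + 0.147² = 0.0081 + 0.0114 + 0.0114 + 0.0114 + 0.0193 + 0.0172 + 0.0067 + 0.0081 + 0.0216 = 0.1154 (working shown to 4 dp, full precision carried).
To 2 decimal places, D = 0.12.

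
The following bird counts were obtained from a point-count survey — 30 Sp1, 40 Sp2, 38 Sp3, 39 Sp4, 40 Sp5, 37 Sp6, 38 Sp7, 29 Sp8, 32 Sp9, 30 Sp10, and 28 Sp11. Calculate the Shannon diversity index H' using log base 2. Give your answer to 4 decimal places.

Total N = 30+40+38+39+40+37+38+29+32+30+28 = 381, so the proportions are 0.07874, 0.104987, 0.099738, 0.102362, 0.104987, 0.097113, 0.099738, 0.076115, 0.08399, 0.07874, 0.073491 (working shown to 6 dp, full precision carried).
Each pᵢ log₂ pᵢ term: 0.07874×(-3.666757)=-0.288721, 0.104987×(-3.251719)=-0.341388, 0.099738×(-3.325720)=-0.331699, 0.102362×(-3.288245)=-0.336592, 0.104987×(-3.251719)=-0.341388, 0.097113×(-3.364194)=-0.326706, 0.099738×(-3.325720)=-0.331699, 0.076115×(-3.715666)=-0.282820, 0.08399×(-3.573647)=-0.300149, 0.07874×(-3.666757)=-0.288721, 0.073491×(-3.766292)=-0.276788.
Sum = -3.446671, so H' = 3.4467.

3.4467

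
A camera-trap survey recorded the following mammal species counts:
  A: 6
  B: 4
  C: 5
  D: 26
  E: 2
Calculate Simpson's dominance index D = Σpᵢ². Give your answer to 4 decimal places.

Total N = 6+4+5+26+2 = 43, so the proportions are 0.139535, 0.093023, 0.116279, 0.604651, 0.046512 (working shown to 6 dp, full precision carried).
D = 0.139535² + 0.093023² + 0.116279² + 0.604651² + 0.046512² = 0.019470 + 0.008653 + 0.013521 + 0.365603 + 0.002163 = 0.409410.
To 4 decimal places, D = 0.4094.

0.4094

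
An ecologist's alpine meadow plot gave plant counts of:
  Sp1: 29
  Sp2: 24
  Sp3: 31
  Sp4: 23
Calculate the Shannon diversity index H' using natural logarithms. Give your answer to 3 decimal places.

1.378

Total N = 29+24+31+23 = 107, so the proportions are 0.271028, 0.224299, 0.28972, 0.214953 (working shown to 6 dp, full precision carried).
Each pᵢ ln pᵢ term: 0.271028×(-1.305533)=-0.353836, 0.224299×(-1.494775)=-0.335277, 0.28972×(-1.238842)=-0.358917, 0.214953×(-1.537335)=-0.330455.
Sum = -1.378485, so H' = 1.378.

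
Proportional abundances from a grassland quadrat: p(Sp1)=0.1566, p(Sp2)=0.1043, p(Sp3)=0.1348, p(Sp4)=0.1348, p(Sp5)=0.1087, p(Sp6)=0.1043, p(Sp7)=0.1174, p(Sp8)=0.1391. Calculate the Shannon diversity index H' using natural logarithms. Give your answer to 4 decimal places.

Each pᵢ ln pᵢ term (working shown to 6 dp, full precision carried): 0.1566×(-1.854060)=-0.290346, 0.1043×(-2.260484)=-0.235768, 0.1348×(-2.003963)=-0.270134, 0.1348×(-2.003963)=-0.270134, 0.1087×(-2.219163)=-0.241223, 0.1043×(-2.260484)=-0.235768, 0.1174×(-2.142168)=-0.251491, 0.1391×(-1.972562)=-0.274383.
Sum = -2.069248, so H' = 2.0692.

2.0692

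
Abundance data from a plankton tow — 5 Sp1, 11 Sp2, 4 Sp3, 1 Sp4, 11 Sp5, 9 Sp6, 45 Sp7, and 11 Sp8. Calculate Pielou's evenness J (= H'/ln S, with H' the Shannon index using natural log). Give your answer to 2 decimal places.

Total N = 5+11+4+1+11+9+45+11 = 97, so the proportions are 0.0515, 0.1134, 0.0412, 0.0103, 0.1134, 0.0928, 0.4639, 0.1134 (working shown to 4 dp, full precision carried).
H' = −Σ pᵢ ln pᵢ = −((-0.1528) + (-0.2469) + (-0.1315) + (-0.0472) + (-0.2469) + (-0.2206) + (-0.3563) + (-0.2469)) = 1.6490.
With S = 8 species, ln S = 2.0794, so J = 1.6490/2.0794 = 0.7930, i.e. 0.79 to 2 decimal places.

0.79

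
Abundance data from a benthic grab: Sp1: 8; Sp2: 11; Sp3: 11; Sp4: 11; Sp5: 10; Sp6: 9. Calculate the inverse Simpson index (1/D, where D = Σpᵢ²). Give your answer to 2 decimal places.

Total N = 8+11+11+11+10+9 = 60, so the proportions are 0.133333, 0.183333, 0.183333, 0.183333, 0.166667, 0.15 (working shown to 6 dp, full precision carried).
D = 0.133333² + 0.183333² + 0.183333² + 0.183333² + 0.166667² + 0.15² = 0.017778 + 0.033611 + 0.033611 + 0.033611 + 0.027778 + 0.022500 = 0.168889.
So 1/D = 5.9211, i.e. 5.92 to 2 decimal places.

5.92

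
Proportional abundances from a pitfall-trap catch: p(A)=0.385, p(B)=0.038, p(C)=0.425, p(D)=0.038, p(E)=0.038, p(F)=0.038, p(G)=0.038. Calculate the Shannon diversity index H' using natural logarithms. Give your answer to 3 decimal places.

Each pᵢ ln pᵢ term (working shown to 6 dp, full precision carried): 0.385×(-0.954512)=-0.367487, 0.038×(-3.270169)=-0.124266, 0.425×(-0.855666)=-0.363658, 0.038×(-3.270169)=-0.124266, 0.038×(-3.270169)=-0.124266, 0.038×(-3.270169)=-0.124266, 0.038×(-3.270169)=-0.124266.
Sum = -1.352477, so H' = 1.352.

1.352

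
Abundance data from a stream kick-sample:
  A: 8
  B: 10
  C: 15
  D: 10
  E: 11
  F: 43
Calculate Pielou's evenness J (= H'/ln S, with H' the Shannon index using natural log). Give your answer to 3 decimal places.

Total N = 8+10+15+10+11+43 = 97, so the proportions are 0.08247, 0.10309, 0.15464, 0.10309, 0.1134, 0.4433 (working shown to 5 dp, full precision carried).
H' = −Σ pᵢ ln pᵢ = −((-0.20580) + (-0.23424) + (-0.28866) + (-0.23424) + (-0.24686) + (-0.36063)) = 1.57042.
With S = 6 species, ln S = 1.79176, so J = 1.57042/1.79176 = 0.87647, i.e. 0.876 to 3 decimal places.

0.876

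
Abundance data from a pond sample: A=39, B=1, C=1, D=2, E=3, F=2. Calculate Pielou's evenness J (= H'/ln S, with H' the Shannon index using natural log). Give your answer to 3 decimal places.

0.429

Total N = 39+1+1+2+3+2 = 48, so the proportions are 0.8125, 0.02083, 0.02083, 0.04167, 0.0625, 0.04167 (working shown to 5 dp, full precision carried).
H' = −Σ pᵢ ln pᵢ = −((-0.16871) + (-0.08065) + (-0.08065) + (-0.13242) + (-0.17329) + (-0.13242)) = 0.76813.
With S = 6 species, ln S = 1.79176, so J = 0.76813/1.79176 = 0.42870, i.e. 0.429 to 3 decimal places.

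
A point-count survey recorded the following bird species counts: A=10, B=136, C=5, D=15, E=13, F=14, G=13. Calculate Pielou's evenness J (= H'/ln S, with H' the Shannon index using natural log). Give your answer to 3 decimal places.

0.634

Total N = 10+136+5+15+13+14+13 = 206, so the proportions are 0.04854, 0.66019, 0.02427, 0.07282, 0.06311, 0.06796, 0.06311 (working shown to 5 dp, full precision carried).
H' = −Σ pᵢ ln pᵢ = −((-0.14686) + (-0.27413) + (-0.09025) + (-0.19076) + (-0.17436) + (-0.18274) + (-0.17436)) = 1.23346.
With S = 7 species, ln S = 1.94591, so J = 1.23346/1.94591 = 0.63387, i.e. 0.634 to 3 decimal places.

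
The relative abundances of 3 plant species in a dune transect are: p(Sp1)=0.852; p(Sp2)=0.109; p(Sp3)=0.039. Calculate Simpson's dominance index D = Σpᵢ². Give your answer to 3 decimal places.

D = 0.852² + 0.109² + 0.039² = 0.72590 + 0.01188 + 0.00152 = 0.73931 (working shown to 5 dp, full precision carried).
To 3 decimal places, D = 0.739.

0.739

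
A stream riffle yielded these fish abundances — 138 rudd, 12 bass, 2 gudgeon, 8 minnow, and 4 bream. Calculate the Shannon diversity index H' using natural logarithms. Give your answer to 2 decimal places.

Total N = 138+12+2+8+4 = 164, so the proportions are 0.8415, 0.0732, 0.0122, 0.0488, 0.0244 (working shown to 4 dp, full precision carried).
Each pᵢ ln pᵢ term: 0.8415×(-0.1726)=-0.1452, 0.0732×(-2.6150)=-0.1913, 0.0122×(-4.4067)=-0.0537, 0.0488×(-3.0204)=-0.1473, 0.0244×(-3.7136)=-0.0906.
Sum = -0.6282, so H' = 0.63.

0.63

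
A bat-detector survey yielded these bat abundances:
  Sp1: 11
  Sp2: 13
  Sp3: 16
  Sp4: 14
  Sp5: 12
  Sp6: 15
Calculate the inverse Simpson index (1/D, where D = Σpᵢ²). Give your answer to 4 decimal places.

5.9055

Total N = 11+13+16+14+12+15 = 81, so the proportions are 0.13580247, 0.16049383, 0.19753086, 0.17283951, 0.14814815, 0.18518519 (working shown to 8 dp, full precision carried).
D = 0.13580247² + 0.16049383² + 0.19753086² + 0.17283951² + 0.14814815² + 0.18518519² = 0.01844231 + 0.02575827 + 0.03901844 + 0.02987349 + 0.02194787 + 0.03429355 = 0.16933394.
So 1/D = 5.905491, i.e. 5.9055 to 4 decimal places.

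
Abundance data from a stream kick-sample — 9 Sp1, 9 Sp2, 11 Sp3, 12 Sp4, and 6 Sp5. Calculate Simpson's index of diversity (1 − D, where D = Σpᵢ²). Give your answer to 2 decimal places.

Total N = 9+9+11+12+6 = 47, so the proportions are 0.1915, 0.1915, 0.234, 0.2553, 0.1277 (working shown to 4 dp, full precision carried).
D = 0.1915² + 0.1915² + 0.234² + 0.2553² + 0.1277² = 0.0367 + 0.0367 + 0.0548 + 0.0652 + 0.0163 = 0.2096.
So 1 − D = 0.7904, i.e. 0.79 to 2 decimal places.

0.79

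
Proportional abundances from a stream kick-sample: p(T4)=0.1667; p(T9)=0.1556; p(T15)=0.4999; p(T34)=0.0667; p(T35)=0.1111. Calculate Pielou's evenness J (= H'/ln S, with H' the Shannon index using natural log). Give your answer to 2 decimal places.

H' = −Σ pᵢ ln pᵢ = −((-0.2987) + (-0.2895) + (-0.3466) + (-0.1806) + (-0.2441)) = 1.3595 (working shown to 4 dp, full precision carried).
With S = 5 species, ln S = 1.6094, so J = 1.3595/1.6094 = 0.8447, i.e. 0.84 to 2 decimal places.

0.84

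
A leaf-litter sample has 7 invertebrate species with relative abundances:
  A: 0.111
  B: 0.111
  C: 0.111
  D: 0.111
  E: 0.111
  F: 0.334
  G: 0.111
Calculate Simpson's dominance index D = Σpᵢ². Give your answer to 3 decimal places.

0.185

D = 0.111² + 0.111² + 0.111² + 0.111² + 0.111² + 0.334² + 0.111² = 0.01232 + 0.01232 + 0.01232 + 0.01232 + 0.01232 + 0.11156 + 0.01232 = 0.18548 (working shown to 5 dp, full precision carried).
To 3 decimal places, D = 0.185.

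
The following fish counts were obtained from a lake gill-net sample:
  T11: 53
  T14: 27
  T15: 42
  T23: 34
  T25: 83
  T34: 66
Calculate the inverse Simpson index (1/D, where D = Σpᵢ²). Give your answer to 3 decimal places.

5.255

Total N = 53+27+42+34+83+66 = 305, so the proportions are 0.1737705, 0.0885246, 0.1377049, 0.1114754, 0.2721311, 0.2163934 (working shown to 7 dp, full precision carried).
D = 0.1737705² + 0.0885246² + 0.1377049² + 0.1114754² + 0.2721311² + 0.2163934² = 0.0301962 + 0.0078366 + 0.0189626 + 0.0124268 + 0.0740554 + 0.0468261 = 0.1903037.
So 1/D = 5.25476, i.e. 5.255 to 3 decimal places.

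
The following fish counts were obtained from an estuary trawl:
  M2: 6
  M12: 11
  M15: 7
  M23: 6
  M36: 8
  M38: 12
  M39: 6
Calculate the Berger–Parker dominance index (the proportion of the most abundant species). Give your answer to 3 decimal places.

Total N = 6+11+7+6+8+12+6 = 56, so the proportions are 0.10714, 0.19643, 0.125, 0.10714, 0.14286, 0.21429, 0.10714 (working shown to 5 dp, full precision carried).
The largest proportion is 0.21429, i.e. d = 0.214 to 3 decimal places.

0.214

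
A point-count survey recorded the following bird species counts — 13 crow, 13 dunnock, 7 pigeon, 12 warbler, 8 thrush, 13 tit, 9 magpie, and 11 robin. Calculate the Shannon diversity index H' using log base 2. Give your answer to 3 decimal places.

2.966

Total N = 13+13+7+12+8+13+9+11 = 86, so the proportions are 0.15116, 0.15116, 0.0814, 0.13953, 0.09302, 0.15116, 0.10465, 0.12791 (working shown to 5 dp, full precision carried).
Each pᵢ log₂ pᵢ term: 0.15116×(-2.72583)=-0.41204, 0.15116×(-2.72583)=-0.41204, 0.0814×(-3.61891)=-0.29456, 0.13953×(-2.84130)=-0.39646, 0.09302×(-3.42626)=-0.31872, 0.15116×(-2.72583)=-0.41204, 0.10465×(-3.25634)=-0.34078, 0.12791×(-2.96683)=-0.37948.
Sum = -2.96613, so H' = 2.966.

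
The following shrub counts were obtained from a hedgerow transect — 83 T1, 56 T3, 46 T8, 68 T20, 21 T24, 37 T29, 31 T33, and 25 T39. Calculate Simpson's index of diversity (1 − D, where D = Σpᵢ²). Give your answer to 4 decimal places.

Total N = 83+56+46+68+21+37+31+25 = 367, so the proportions are 0.226158, 0.152589, 0.125341, 0.185286, 0.057221, 0.100817, 0.084469, 0.06812 (working shown to 6 dp, full precision carried).
D = 0.226158² + 0.152589² + 0.125341² + 0.185286² + 0.057221² + 0.100817² + 0.084469² + 0.06812² = 0.051147 + 0.023283 + 0.015710 + 0.034331 + 0.003274 + 0.010164 + 0.007135 + 0.004640 = 0.149686.
So 1 − D = 0.850314, i.e. 0.8503 to 4 decimal places.

0.8503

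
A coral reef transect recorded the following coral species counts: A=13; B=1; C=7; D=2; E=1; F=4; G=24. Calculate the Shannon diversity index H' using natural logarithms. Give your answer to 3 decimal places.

1.448

Total N = 13+1+7+2+1+4+24 = 52, so the proportions are 0.25, 0.01923, 0.13462, 0.03846, 0.01923, 0.07692, 0.46154 (working shown to 5 dp, full precision carried).
Each pᵢ ln pᵢ term: 0.25×(-1.38629)=-0.34657, 0.01923×(-3.95124)=-0.07599, 0.13462×(-2.00533)=-0.26995, 0.03846×(-3.25810)=-0.12531, 0.01923×(-3.95124)=-0.07599, 0.07692×(-2.56495)=-0.19730, 0.46154×(-0.77319)=-0.35686.
Sum = -1.44797, so H' = 1.448.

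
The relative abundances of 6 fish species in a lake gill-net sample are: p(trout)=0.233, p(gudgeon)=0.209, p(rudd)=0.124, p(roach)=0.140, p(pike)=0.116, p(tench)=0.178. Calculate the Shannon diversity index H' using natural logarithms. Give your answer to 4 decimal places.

1.7578

Each pᵢ ln pᵢ term (working shown to 6 dp, full precision carried): 0.233×(-1.456717)=-0.339415, 0.209×(-1.565421)=-0.327173, 0.124×(-2.087474)=-0.258847, 0.14×(-1.966113)=-0.275256, 0.116×(-2.154165)=-0.249883, 0.178×(-1.725972)=-0.307223.
Sum = -1.757797, so H' = 1.7578.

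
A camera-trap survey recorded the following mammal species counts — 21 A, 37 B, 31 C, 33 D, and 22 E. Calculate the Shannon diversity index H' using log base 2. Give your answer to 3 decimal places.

2.287

Total N = 21+37+31+33+22 = 144, so the proportions are 0.14583, 0.25694, 0.21528, 0.22917, 0.15278 (working shown to 5 dp, full precision carried).
Each pᵢ log₂ pᵢ term: 0.14583×(-2.77761)=-0.40507, 0.25694×(-1.96047)=-0.50373, 0.21528×(-2.21573)=-0.47700, 0.22917×(-2.12553)=-0.48710, 0.15278×(-2.71049)=-0.41410.
Sum = -2.28700, so H' = 2.287.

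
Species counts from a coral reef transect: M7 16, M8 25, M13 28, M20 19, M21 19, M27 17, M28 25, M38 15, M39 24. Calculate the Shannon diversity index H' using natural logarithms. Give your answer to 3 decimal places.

Total N = 16+25+28+19+19+17+25+15+24 = 188, so the proportions are 0.08511, 0.13298, 0.14894, 0.10106, 0.10106, 0.09043, 0.13298, 0.07979, 0.12766 (working shown to 5 dp, full precision carried).
Each pᵢ ln pᵢ term: 0.08511×(-2.46385)=-0.20969, 0.13298×(-2.01757)=-0.26829, 0.14894×(-1.90424)=-0.28361, 0.10106×(-2.29200)=-0.23164, 0.10106×(-2.29200)=-0.23164, 0.09043×(-2.40323)=-0.21731, 0.13298×(-2.01757)=-0.26829, 0.07979×(-2.52839)=-0.20173, 0.12766×(-2.05839)=-0.26277.
Sum = -2.17498, so H' = 2.175.

2.175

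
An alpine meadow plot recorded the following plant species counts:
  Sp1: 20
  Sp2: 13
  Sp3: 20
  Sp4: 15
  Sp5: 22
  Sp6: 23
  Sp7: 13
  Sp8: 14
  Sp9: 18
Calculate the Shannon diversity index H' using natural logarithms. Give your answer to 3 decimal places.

Total N = 20+13+20+15+22+23+13+14+18 = 158, so the proportions are 0.12658, 0.08228, 0.12658, 0.09494, 0.13924, 0.14557, 0.08228, 0.08861, 0.11392 (working shown to 5 dp, full precision carried).
Each pᵢ ln pᵢ term: 0.12658×(-2.06686)=-0.26163, 0.08228×(-2.49765)=-0.20550, 0.12658×(-2.06686)=-0.26163, 0.09494×(-2.35454)=-0.22353, 0.13924×(-1.97155)=-0.27452, 0.14557×(-1.92710)=-0.28053, 0.08228×(-2.49765)=-0.20550, 0.08861×(-2.42354)=-0.21474, 0.11392×(-2.17222)=-0.24747.
Sum = -2.17505, so H' = 2.175.

2.175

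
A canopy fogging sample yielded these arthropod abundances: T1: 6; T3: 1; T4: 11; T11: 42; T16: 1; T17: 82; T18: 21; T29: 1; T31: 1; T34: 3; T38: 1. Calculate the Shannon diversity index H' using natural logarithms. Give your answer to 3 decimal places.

1.473

Total N = 6+1+11+42+1+82+21+1+1+3+1 = 170, so the proportions are 0.03529, 0.00588, 0.06471, 0.24706, 0.00588, 0.48235, 0.12353, 0.00588, 0.00588, 0.01765, 0.00588 (working shown to 5 dp, full precision carried).
Each pᵢ ln pᵢ term: 0.03529×(-3.34404)=-0.11802, 0.00588×(-5.13580)=-0.03021, 0.06471×(-2.73790)=-0.17716, 0.24706×(-1.39813)=-0.34542, 0.00588×(-5.13580)=-0.03021, 0.48235×(-0.72908)=-0.35167, 0.12353×(-2.09128)=-0.25833, 0.00588×(-5.13580)=-0.03021, 0.00588×(-5.13580)=-0.03021, 0.01765×(-4.03719)=-0.07124, 0.00588×(-5.13580)=-0.03021.
Sum = -1.47291, so H' = 1.473.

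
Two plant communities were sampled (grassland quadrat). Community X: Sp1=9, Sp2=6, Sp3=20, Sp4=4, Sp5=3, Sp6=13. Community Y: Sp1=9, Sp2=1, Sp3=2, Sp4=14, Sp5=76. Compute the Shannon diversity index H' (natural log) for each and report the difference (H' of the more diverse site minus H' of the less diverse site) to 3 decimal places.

0.767

Community X: N=55, proportions 0.163636, 0.109091, 0.363636, 0.072727, 0.054545, 0.236364, giving H' = 1.595959 (working shown to 6 dp, full precision carried).
Community Y: N=102, proportions 0.088235, 0.009804, 0.019608, 0.137255, 0.745098, giving H' = 0.828464.
Difference = |1.595959 − 0.828464| = 0.767495, i.e. 0.767 to 3 decimal places.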